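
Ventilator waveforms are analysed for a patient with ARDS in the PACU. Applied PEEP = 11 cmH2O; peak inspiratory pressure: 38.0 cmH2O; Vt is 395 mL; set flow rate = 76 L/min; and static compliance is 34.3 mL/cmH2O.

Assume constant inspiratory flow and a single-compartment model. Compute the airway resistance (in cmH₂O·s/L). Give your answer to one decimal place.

Flow: 76 L/min ÷ 60 = 1.2667 L/s.
Equation of motion (constant flow): PIP = Vt/C + R·V̇ + PEEP.
R·V̇ = PIP − Vt/C − PEEP = 38.0 − 395/34.3 − 11 = 38.0 − 11.516 − 11 = 15.484 cmH2O.
R = 15.484 / 1.2667 = 12.224 cmH2O·s/L.

12.2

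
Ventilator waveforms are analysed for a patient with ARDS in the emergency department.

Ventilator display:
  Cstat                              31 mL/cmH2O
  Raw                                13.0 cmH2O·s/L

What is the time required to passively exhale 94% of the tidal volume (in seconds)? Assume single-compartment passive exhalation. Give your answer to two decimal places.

τ = R × C = 13.0 × 31 mL/cmH2O = 13.0 × 0.031 L/cmH2O = 0.403 s.
Exhaled fraction f = 1 − e^(−t/τ) → t = −τ·ln(1 − f) = −0.403·ln(0.06) = 1.134 s.

1.13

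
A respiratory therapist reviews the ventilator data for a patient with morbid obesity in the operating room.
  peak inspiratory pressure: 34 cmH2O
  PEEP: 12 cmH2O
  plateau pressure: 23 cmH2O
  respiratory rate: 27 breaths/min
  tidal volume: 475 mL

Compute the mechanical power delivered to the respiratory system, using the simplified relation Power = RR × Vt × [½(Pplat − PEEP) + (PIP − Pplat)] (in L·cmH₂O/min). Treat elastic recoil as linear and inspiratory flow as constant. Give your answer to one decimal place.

Per-breath work = Vt × [½(Pplat−PEEP) + (PIP−Pplat)] = 0.475 × [0.5×11.0 + 11.0] = 0.475 × 16.5 = 7.838 L·cmH2O.
Power = 27 × 7.838 = 211.63 L·cmH2O/min.

211.6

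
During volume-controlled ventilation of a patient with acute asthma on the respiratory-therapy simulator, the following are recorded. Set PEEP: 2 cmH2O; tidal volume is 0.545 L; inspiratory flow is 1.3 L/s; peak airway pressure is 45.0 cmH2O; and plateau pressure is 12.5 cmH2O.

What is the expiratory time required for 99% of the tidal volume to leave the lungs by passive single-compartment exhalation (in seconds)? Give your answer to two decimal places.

R = (PIP − Pplat)/V̇ = (45.0 − 12.5) / 1.3 = 32.5/1.3 = 25.0 cmH2O·s/L.
C = Vt/(Pplat − PEEP) = 545.0 / (12.5 − 2) = 545.0/10.5 = 51.905 mL/cmH2O.
τ = R × C = 25.0 × 0.05191 L/cmH2O = 1.298 s.
t = −τ·ln(1 − 0.99) = −1.298·ln(0.01) = 5.978 s.

5.98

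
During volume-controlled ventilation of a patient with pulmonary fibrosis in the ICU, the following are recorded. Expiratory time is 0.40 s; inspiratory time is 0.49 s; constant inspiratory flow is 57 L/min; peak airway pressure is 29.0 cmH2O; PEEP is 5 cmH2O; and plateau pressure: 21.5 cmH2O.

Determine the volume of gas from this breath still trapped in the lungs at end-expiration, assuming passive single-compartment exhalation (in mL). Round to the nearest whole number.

77

Flow: 57 L/min ÷ 60 = 0.95 L/s.
Vt = flow × Ti = 0.95 L/s × 0.49 s × 1000 mL/L = 465.5 mL.
R = (PIP − Pplat)/V̇ = (29.0 − 21.5) / 0.95 = 7.5/0.95 = 7.895 cmH2O·s/L.
C = Vt/(Pplat − PEEP) = 465.5 / (21.5 − 5) = 465.5/16.5 = 28.212 mL/cmH2O.
τ = R × C = 7.895 × 0.02821 L/cmH2O = 0.2227 s.
Fraction remaining = e^(−Te/τ) = e^(−0.40/0.2227) = 0.1659.
Trapped volume = 465.5 × 0.1659 = 77.226 mL.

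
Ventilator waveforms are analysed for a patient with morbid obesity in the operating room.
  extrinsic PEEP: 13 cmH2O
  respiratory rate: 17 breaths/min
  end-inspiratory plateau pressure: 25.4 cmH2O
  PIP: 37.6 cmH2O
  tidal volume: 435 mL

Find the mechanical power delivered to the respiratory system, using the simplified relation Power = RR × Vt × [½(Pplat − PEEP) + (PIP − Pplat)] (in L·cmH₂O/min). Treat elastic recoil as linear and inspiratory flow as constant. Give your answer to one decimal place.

Per-breath work = Vt × [½(Pplat−PEEP) + (PIP−Pplat)] = 0.435 × [0.5×12.4 + 12.2] = 0.435 × 18.4 = 8.004 L·cmH2O.
Power = 17 × 8.004 = 136.07 L·cmH2O/min.

136.1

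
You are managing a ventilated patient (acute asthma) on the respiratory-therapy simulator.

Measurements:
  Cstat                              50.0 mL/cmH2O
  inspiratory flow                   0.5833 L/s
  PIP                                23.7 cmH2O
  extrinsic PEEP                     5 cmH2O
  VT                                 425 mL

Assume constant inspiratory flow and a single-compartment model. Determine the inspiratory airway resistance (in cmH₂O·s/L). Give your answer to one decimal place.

17.5

Equation of motion (constant flow): PIP = Vt/C + R·V̇ + PEEP.
R·V̇ = PIP − Vt/C − PEEP = 23.7 − 425/50.0 − 5 = 23.7 − 8.5 − 5 = 10.2 cmH2O.
R = 10.2 / 0.5833 = 17.487 cmH2O·s/L.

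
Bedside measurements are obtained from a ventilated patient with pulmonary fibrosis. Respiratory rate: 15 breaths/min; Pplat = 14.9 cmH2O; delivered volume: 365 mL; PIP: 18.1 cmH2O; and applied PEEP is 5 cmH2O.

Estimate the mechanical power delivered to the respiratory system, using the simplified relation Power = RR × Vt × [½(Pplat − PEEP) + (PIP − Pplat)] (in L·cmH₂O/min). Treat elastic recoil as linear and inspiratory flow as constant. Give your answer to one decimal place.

Per-breath work = Vt × [½(Pplat−PEEP) + (PIP−Pplat)] = 0.365 × [0.5×9.9 + 3.2] = 0.365 × 8.15 = 2.975 L·cmH2O.
Power = 15 × 2.975 = 44.625 L·cmH2O/min.

44.6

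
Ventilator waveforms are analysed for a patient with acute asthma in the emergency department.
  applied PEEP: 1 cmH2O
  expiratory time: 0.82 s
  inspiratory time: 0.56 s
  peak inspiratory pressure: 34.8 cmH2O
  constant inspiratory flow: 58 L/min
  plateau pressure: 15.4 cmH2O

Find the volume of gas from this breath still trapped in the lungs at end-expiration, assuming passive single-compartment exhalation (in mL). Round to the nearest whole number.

Flow: 58 L/min ÷ 60 = 0.9667 L/s.
Vt = flow × Ti = 0.9667 L/s × 0.56 s × 1000 mL/L = 541.35 mL.
R = (PIP − Pplat)/V̇ = (34.8 − 15.4) / 0.9667 = 19.4/0.9667 = 20.068 cmH2O·s/L.
C = Vt/(Pplat − PEEP) = 541.35 / (15.4 − 1) = 541.35/14.4 = 37.594 mL/cmH2O.
τ = R × C = 20.068 × 0.03759 L/cmH2O = 0.7544 s.
Fraction remaining = e^(−Te/τ) = e^(−0.82/0.7544) = 0.3372.
Trapped volume = 541.35 × 0.3372 = 182.54 mL.

183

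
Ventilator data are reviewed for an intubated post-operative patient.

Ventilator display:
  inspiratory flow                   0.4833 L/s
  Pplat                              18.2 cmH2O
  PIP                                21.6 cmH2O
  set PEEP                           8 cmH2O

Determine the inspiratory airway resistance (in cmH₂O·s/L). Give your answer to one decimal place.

7.0

Raw = (PIP − Pplat) / flow = (21.6 − 18.2) / 0.4833 = 3.4 / 0.4833 = 7.035 cmH2O·s/L.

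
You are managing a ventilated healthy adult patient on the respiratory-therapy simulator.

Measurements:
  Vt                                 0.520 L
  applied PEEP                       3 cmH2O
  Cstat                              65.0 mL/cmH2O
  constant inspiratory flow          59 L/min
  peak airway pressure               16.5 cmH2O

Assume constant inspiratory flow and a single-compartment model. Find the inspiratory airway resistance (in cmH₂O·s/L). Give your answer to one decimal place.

Flow: 59 L/min ÷ 60 = 0.9833 L/s.
Equation of motion (constant flow): PIP = Vt/C + R·V̇ + PEEP.
R·V̇ = PIP − Vt/C − PEEP = 16.5 − 520/65.0 − 3 = 16.5 − 8.0 − 3 = 5.5 cmH2O.
R = 5.5 / 0.9833 = 5.593 cmH2O·s/L.

5.6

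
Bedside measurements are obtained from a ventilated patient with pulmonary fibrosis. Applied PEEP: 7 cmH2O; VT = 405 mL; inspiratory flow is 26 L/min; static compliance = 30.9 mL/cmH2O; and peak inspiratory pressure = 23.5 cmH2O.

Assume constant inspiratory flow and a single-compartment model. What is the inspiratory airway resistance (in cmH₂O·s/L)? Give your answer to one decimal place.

Flow: 26 L/min ÷ 60 = 0.4333 L/s.
Equation of motion (constant flow): PIP = Vt/C + R·V̇ + PEEP.
R·V̇ = PIP − Vt/C − PEEP = 23.5 − 405/30.9 − 7 = 23.5 − 13.107 − 7 = 3.393 cmH2O.
R = 3.393 / 0.4333 = 7.831 cmH2O·s/L.

7.8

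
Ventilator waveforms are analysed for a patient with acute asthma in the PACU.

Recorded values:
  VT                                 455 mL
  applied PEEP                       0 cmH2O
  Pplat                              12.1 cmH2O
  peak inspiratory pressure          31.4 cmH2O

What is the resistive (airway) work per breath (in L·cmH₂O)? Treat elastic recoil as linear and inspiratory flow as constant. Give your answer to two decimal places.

With constant inspiratory flow the resistive pressure is constant at PIP − Pplat = 31.4 − 12.1 = 19.3 cmH2O, so resistive work = 19.3 × 0.455 = 8.782 L·cmH2O.

8.78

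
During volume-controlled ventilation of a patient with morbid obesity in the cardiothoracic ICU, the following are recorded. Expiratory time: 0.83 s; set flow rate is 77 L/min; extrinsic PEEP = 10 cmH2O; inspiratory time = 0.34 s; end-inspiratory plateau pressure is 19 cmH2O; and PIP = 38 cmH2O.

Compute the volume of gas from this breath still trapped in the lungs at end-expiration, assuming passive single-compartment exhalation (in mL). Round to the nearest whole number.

137

Flow: 77 L/min ÷ 60 = 1.2833 L/s.
Vt = flow × Ti = 1.2833 L/s × 0.34 s × 1000 mL/L = 436.32 mL.
R = (PIP − Pplat)/V̇ = (38 − 19) / 1.2833 = 19.0/1.2833 = 14.806 cmH2O·s/L.
C = Vt/(Pplat − PEEP) = 436.32 / (19 − 10) = 436.32/9.0 = 48.48 mL/cmH2O.
τ = R × C = 14.806 × 0.04848 L/cmH2O = 0.7178 s.
Fraction remaining = e^(−Te/τ) = e^(−0.83/0.7178) = 0.3146.
Trapped volume = 436.32 × 0.3146 = 137.27 mL.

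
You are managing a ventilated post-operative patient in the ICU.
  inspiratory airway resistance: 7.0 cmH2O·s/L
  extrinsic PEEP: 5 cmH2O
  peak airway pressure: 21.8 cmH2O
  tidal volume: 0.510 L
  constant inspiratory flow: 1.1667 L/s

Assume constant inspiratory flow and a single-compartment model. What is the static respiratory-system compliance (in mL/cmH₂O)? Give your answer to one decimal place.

59.1

Equation of motion (constant flow): PIP = Vt/C + R·V̇ + PEEP.
Vt/C = PIP − R·V̇ − PEEP = 21.8 − 7.0×1.1667 − 5 = 21.8 − 8.167 − 5 = 8.633 cmH2O.
C = Vt / 8.633 = 510 / 8.633 = 59.076 mL/cmH2O.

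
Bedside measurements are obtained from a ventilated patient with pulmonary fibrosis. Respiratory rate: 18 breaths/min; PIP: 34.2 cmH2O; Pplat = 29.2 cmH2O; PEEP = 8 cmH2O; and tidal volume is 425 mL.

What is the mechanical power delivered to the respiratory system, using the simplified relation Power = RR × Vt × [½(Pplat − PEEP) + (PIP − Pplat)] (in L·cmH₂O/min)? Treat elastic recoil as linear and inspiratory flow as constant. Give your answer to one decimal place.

Per-breath work = Vt × [½(Pplat−PEEP) + (PIP−Pplat)] = 0.425 × [0.5×21.2 + 5.0] = 0.425 × 15.6 = 6.63 L·cmH2O.
Power = 18 × 6.63 = 119.34 L·cmH2O/min.

119.3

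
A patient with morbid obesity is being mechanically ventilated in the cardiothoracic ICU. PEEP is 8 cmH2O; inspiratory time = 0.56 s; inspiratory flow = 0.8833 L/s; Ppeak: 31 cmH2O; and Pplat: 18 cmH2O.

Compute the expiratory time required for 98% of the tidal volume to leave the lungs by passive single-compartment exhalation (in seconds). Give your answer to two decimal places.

Vt = flow × Ti = 0.8833 L/s × 0.56 s × 1000 mL/L = 494.65 mL.
R = (PIP − Pplat)/V̇ = (31 − 18) / 0.8833 = 13.0/0.8833 = 14.718 cmH2O·s/L.
C = Vt/(Pplat − PEEP) = 494.65 / (18 − 8) = 494.65/10.0 = 49.465 mL/cmH2O.
τ = R × C = 14.718 × 0.04947 L/cmH2O = 0.7281 s.
t = −τ·ln(1 − 0.98) = −0.7281·ln(0.02) = 2.848 s.

2.85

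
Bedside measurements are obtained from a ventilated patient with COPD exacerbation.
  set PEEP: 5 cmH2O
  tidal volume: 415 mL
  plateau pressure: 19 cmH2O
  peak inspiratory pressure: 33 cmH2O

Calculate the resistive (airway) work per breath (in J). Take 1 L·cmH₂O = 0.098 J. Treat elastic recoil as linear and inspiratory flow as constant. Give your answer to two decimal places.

With constant inspiratory flow the resistive pressure is constant at PIP − Pplat = 33 − 19 = 14.0 cmH2O, so resistive work = 14.0 × 0.415 = 5.81 L·cmH2O.
× 0.098 J/(L·cmH2O) → 0.5694 J.

0.57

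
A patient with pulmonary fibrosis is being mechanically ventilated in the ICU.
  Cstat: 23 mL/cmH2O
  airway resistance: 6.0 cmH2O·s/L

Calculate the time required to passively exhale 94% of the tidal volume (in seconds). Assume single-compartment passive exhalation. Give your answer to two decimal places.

0.39

τ = R × C = 6.0 × 23 mL/cmH2O = 6.0 × 0.023 L/cmH2O = 0.138 s.
Exhaled fraction f = 1 − e^(−t/τ) → t = −τ·ln(1 − f) = −0.138·ln(0.06) = 0.3883 s.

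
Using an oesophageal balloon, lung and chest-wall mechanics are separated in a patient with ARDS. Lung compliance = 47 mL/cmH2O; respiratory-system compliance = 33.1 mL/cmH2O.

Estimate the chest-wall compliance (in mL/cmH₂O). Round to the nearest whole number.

112

1/Ccw = 1/Crs − 1/CL.
1/Ccw = 1/33.1 − 1/47 = 0.008935.
Ccw = 111.92 mL/cmH2O.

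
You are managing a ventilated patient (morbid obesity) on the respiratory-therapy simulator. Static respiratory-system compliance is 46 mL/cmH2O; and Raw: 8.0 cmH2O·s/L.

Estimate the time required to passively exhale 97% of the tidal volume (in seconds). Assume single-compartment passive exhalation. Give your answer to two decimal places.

τ = R × C = 8.0 × 46 mL/cmH2O = 8.0 × 0.046 L/cmH2O = 0.368 s.
Exhaled fraction f = 1 − e^(−t/τ) → t = −τ·ln(1 − f) = −0.368·ln(0.03) = 1.29 s.

1.29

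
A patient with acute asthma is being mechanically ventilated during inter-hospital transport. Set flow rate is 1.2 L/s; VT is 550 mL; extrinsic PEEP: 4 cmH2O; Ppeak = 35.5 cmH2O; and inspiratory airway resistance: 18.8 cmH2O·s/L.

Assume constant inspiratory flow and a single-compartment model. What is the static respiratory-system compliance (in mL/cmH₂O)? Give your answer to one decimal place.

Equation of motion (constant flow): PIP = Vt/C + R·V̇ + PEEP.
Vt/C = PIP − R·V̇ − PEEP = 35.5 − 18.8×1.2 − 4 = 35.5 − 22.56 − 4 = 8.94 cmH2O.
C = Vt / 8.94 = 550 / 8.94 = 61.521 mL/cmH2O.

61.5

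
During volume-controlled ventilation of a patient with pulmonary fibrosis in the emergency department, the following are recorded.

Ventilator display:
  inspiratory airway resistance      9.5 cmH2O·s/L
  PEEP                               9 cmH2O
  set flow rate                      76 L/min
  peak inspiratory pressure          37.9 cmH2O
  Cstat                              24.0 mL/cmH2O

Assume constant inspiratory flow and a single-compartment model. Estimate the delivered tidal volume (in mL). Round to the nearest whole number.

405

Flow: 76 L/min ÷ 60 = 1.2667 L/s.
Equation of motion (constant flow): PIP = Vt/C + R·V̇ + PEEP.
Vt/C = PIP − R·V̇ − PEEP = 37.9 − 12.034 − 9 = 16.866 cmH2O.
Vt = C × 16.866 = 24.0 × 16.866 = 404.78 mL.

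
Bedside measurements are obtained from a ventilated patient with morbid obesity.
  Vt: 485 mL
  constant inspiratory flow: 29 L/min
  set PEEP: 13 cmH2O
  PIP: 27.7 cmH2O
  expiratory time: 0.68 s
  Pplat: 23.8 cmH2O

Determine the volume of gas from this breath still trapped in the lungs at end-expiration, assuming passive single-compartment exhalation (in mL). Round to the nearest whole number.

74

Flow: 29 L/min ÷ 60 = 0.4833 L/s.
R = (PIP − Pplat)/V̇ = (27.7 − 23.8) / 0.4833 = 3.9/0.4833 = 8.07 cmH2O·s/L.
C = Vt/(Pplat − PEEP) = 485.0 / (23.8 − 13) = 485.0/10.8 = 44.907 mL/cmH2O.
τ = R × C = 8.07 × 0.04491 L/cmH2O = 0.3624 s.
Fraction remaining = e^(−Te/τ) = e^(−0.68/0.3624) = 0.1531.
Trapped volume = 485.0 × 0.1531 = 74.254 mL.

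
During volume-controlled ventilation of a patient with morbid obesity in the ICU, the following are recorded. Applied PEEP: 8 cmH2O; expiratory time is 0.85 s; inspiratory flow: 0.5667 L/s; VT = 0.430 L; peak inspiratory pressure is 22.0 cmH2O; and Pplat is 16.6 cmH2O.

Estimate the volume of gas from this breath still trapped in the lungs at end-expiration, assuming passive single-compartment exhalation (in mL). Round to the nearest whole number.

72

R = (PIP − Pplat)/V̇ = (22.0 − 16.6) / 0.5667 = 5.4/0.5667 = 9.529 cmH2O·s/L.
C = Vt/(Pplat − PEEP) = 430.0 / (16.6 − 8) = 430.0/8.6 = 50.0 mL/cmH2O.
τ = R × C = 9.529 × 0.05 L/cmH2O = 0.4765 s.
Fraction remaining = e^(−Te/τ) = e^(−0.85/0.4765) = 0.168.
Trapped volume = 430.0 × 0.168 = 72.24 mL.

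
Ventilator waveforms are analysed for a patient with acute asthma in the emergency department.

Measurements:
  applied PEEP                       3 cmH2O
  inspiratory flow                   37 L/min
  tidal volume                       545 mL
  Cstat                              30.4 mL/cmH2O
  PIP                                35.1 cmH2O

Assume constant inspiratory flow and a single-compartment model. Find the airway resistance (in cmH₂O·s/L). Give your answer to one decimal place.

23.0

Flow: 37 L/min ÷ 60 = 0.6167 L/s.
Equation of motion (constant flow): PIP = Vt/C + R·V̇ + PEEP.
R·V̇ = PIP − Vt/C − PEEP = 35.1 − 545/30.4 − 3 = 35.1 − 17.928 − 3 = 14.172 cmH2O.
R = 14.172 / 0.6167 = 22.98 cmH2O·s/L.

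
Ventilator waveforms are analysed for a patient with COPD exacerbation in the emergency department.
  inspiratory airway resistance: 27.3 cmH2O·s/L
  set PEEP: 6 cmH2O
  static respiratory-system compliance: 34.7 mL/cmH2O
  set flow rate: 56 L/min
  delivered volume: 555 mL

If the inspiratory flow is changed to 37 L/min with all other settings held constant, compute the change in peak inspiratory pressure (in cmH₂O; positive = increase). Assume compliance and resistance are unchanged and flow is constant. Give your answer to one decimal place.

Flow: 56 L/min ÷ 60 = 0.9333 L/s.
New flow: 37 L/min ÷ 60 = 0.6167 L/s.
PIP = Vt/C + R·V̇ + PEEP (constant-flow equation of motion).
Only the resistive term changes: ΔPIP = R × ΔV̇ = 27.3 × (0.6167 − 0.9333) = 27.3 × -0.3166 = -8.643 cmH2O.

-8.6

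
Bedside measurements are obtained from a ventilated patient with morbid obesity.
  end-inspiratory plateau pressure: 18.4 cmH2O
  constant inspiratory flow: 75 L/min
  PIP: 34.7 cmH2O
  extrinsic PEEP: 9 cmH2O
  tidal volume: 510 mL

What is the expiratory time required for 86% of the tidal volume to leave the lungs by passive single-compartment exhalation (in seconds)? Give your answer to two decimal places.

Flow: 75 L/min ÷ 60 = 1.25 L/s.
R = (PIP − Pplat)/V̇ = (34.7 − 18.4) / 1.25 = 16.3/1.25 = 13.04 cmH2O·s/L.
C = Vt/(Pplat − PEEP) = 510.0 / (18.4 − 9) = 510.0/9.4 = 54.255 mL/cmH2O.
τ = R × C = 13.04 × 0.05426 L/cmH2O = 0.7076 s.
t = −τ·ln(1 − 0.86) = −0.7076·ln(0.14) = 1.391 s.

1.39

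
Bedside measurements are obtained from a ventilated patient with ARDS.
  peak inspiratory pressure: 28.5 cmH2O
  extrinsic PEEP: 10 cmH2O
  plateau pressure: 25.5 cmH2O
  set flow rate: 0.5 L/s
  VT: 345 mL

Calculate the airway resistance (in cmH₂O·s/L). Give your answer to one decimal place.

Raw = (PIP − Pplat) / flow = (28.5 − 25.5) / 0.5 = 3.0 / 0.5 = 6.0 cmH2O·s/L.

6.0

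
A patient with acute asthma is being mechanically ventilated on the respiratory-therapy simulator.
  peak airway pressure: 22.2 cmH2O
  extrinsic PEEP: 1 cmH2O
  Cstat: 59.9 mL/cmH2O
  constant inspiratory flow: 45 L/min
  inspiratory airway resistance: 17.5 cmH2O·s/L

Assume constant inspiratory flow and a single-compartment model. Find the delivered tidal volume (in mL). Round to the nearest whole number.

484

Flow: 45 L/min ÷ 60 = 0.75 L/s.
Equation of motion (constant flow): PIP = Vt/C + R·V̇ + PEEP.
Vt/C = PIP − R·V̇ − PEEP = 22.2 − 13.125 − 1 = 8.075 cmH2O.
Vt = C × 8.075 = 59.9 × 8.075 = 483.69 mL.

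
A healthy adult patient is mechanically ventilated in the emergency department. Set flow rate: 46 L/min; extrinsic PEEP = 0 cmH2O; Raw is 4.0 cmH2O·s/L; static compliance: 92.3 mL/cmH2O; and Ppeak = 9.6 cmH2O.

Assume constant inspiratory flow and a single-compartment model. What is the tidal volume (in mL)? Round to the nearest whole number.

Flow: 46 L/min ÷ 60 = 0.7667 L/s.
Equation of motion (constant flow): PIP = Vt/C + R·V̇ + PEEP.
Vt/C = PIP − R·V̇ − PEEP = 9.6 − 3.067 − 0 = 6.533 cmH2O.
Vt = C × 6.533 = 92.3 × 6.533 = 603.0 mL.

603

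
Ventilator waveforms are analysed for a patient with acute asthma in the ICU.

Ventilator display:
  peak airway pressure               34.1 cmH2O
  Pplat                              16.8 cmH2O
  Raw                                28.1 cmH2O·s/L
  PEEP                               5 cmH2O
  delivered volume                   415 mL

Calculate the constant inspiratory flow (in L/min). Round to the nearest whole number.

flow = (PIP − Pplat) / Raw = (34.1 − 16.8) / 28.1 = 0.6157 L/s × 60 = 36.942 L/min.

37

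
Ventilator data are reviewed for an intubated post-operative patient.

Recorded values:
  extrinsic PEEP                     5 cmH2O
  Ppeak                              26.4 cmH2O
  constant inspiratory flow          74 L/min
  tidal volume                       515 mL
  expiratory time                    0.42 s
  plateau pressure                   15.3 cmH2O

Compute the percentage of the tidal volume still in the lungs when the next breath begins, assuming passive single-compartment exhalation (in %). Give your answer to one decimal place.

39.3

Flow: 74 L/min ÷ 60 = 1.2333 L/s.
R = (PIP − Pplat)/V̇ = (26.4 − 15.3) / 1.2333 = 11.1/1.2333 = 9.0 cmH2O·s/L.
C = Vt/(Pplat − PEEP) = 515.0 / (15.3 − 5) = 515.0/10.3 = 50.0 mL/cmH2O.
τ = R × C = 9.0 × 0.05 L/cmH2O = 0.45 s.
Fraction remaining at end-expiration = e^(−Te/τ) = e^(−0.42/0.45) = 0.3932 → 39.32%.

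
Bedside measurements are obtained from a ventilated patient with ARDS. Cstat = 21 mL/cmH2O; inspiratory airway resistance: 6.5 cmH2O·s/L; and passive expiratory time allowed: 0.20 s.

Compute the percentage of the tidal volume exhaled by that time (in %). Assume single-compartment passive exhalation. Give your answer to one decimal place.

τ = R × C = 6.5 × 21 mL/cmH2O = 6.5 × 0.021 L/cmH2O = 0.1365 s.
Passive exhalation: V(t)/V₀ = e^(−t/τ) = e^(−0.20/0.1365) = 0.231.
Fraction exhaled = 1 − 0.231 = 0.769 → 76.9%.

76.9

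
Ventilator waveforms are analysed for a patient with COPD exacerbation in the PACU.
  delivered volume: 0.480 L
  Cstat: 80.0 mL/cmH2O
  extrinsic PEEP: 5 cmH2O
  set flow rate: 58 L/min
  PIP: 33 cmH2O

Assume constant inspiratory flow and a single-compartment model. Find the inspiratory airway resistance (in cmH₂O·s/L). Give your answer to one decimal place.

Flow: 58 L/min ÷ 60 = 0.9667 L/s.
Equation of motion (constant flow): PIP = Vt/C + R·V̇ + PEEP.
R·V̇ = PIP − Vt/C − PEEP = 33 − 480/80.0 − 5 = 33 − 6.0 − 5 = 22.0 cmH2O.
R = 22.0 / 0.9667 = 22.758 cmH2O·s/L.

22.8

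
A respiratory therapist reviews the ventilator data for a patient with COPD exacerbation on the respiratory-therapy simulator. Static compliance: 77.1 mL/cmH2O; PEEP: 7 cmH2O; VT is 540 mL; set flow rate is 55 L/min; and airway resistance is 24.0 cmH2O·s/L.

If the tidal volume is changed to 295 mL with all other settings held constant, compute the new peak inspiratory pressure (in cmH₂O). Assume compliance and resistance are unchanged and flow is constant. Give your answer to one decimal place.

Flow: 55 L/min ÷ 60 = 0.9167 L/s.
PIP = Vt/C + R·V̇ + PEEP (constant-flow equation of motion).
Only the elastic term changes: ΔPIP = ΔVt / C = (295 − 540) / 77.1 = -3.178 cmH2O.
Original PIP = 540/77.1 + 24.0×0.9167 + 7 = 36.005 cmH2O; new PIP = 36.005 + (-3.178) = 32.827 cmH2O.

32.8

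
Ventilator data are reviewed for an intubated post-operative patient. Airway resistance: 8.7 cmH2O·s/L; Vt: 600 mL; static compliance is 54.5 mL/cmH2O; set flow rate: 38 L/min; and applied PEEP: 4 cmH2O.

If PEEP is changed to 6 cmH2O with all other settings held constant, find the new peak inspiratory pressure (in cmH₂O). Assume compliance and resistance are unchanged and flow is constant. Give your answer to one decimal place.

22.5

Flow: 38 L/min ÷ 60 = 0.6333 L/s.
PIP = Vt/C + R·V̇ + PEEP (constant-flow equation of motion).
Only the baseline term changes: ΔPIP = ΔPEEP = 6 − 4 = 2.0 cmH2O.
Original PIP = 600/54.5 + 8.7×0.6333 + 4 = 20.519 cmH2O; new PIP = 20.519 + (2.0) = 22.519 cmH2O.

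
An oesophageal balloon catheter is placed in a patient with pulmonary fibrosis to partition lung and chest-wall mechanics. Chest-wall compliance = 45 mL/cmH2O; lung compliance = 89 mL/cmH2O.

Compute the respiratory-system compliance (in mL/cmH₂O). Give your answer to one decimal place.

Lung and chest wall are elastances in series: 1/Crs = 1/CL + 1/Ccw.
1/Crs = 1/89 + 1/45 = 0.03346.
Crs = 29.886 mL/cmH2O.

29.9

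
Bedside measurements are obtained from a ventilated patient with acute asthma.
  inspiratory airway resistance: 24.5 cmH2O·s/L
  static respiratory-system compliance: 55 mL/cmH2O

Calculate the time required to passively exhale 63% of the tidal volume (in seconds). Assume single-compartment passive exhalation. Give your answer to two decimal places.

τ = R × C = 24.5 × 55 mL/cmH2O = 24.5 × 0.055 L/cmH2O = 1.348 s.
Exhaled fraction f = 1 − e^(−t/τ) → t = −τ·ln(1 − f) = −1.348·ln(0.37) = 1.34 s.

1.34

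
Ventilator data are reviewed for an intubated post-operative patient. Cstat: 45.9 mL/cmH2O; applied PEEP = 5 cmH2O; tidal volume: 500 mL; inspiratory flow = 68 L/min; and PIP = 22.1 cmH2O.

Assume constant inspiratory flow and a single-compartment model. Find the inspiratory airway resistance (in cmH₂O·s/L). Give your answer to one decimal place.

Flow: 68 L/min ÷ 60 = 1.1333 L/s.
Equation of motion (constant flow): PIP = Vt/C + R·V̇ + PEEP.
R·V̇ = PIP − Vt/C − PEEP = 22.1 − 500/45.9 − 5 = 22.1 − 10.893 − 5 = 6.207 cmH2O.
R = 6.207 / 1.1333 = 5.477 cmH2O·s/L.

5.5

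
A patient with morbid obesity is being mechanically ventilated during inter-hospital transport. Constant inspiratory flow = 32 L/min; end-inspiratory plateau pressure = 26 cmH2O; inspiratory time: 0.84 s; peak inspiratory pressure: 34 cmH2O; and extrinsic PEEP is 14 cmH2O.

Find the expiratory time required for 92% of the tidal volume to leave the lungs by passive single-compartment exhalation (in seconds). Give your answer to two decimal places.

Flow: 32 L/min ÷ 60 = 0.5333 L/s.
Vt = flow × Ti = 0.5333 L/s × 0.84 s × 1000 mL/L = 447.97 mL.
R = (PIP − Pplat)/V̇ = (34 − 26) / 0.5333 = 8.0/0.5333 = 15.001 cmH2O·s/L.
C = Vt/(Pplat − PEEP) = 447.97 / (26 − 14) = 447.97/12.0 = 37.331 mL/cmH2O.
τ = R × C = 15.001 × 0.03733 L/cmH2O = 0.56 s.
t = −τ·ln(1 − 0.92) = −0.56·ln(0.08) = 1.414 s.

1.41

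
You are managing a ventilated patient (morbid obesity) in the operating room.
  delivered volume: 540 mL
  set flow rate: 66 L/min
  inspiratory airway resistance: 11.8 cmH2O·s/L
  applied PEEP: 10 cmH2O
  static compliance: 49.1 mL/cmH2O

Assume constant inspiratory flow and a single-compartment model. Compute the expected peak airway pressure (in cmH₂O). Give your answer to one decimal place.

Flow: 66 L/min ÷ 60 = 1.1 L/s.
Equation of motion (constant flow): PIP = Vt/C + R·V̇ + PEEP.
PIP = 540/49.1 + 11.8×1.1 + 10 = 10.998 + 12.98 + 10 = 33.978 cmH2O.

34.0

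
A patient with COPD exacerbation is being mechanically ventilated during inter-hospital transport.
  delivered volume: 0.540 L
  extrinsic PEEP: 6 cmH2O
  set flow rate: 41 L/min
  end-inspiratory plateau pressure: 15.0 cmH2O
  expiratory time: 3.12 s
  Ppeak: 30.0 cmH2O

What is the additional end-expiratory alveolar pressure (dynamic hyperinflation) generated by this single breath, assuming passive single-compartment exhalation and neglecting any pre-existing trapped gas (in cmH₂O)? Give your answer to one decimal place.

0.8

Flow: 41 L/min ÷ 60 = 0.6833 L/s.
R = (PIP − Pplat)/V̇ = (30.0 − 15.0) / 0.6833 = 15.0/0.6833 = 21.952 cmH2O·s/L.
C = Vt/(Pplat − PEEP) = 540.0 / (15.0 − 6) = 540.0/9.0 = 60.0 mL/cmH2O.
τ = R × C = 21.952 × 0.06 L/cmH2O = 1.317 s.
Fraction remaining = e^(−Te/τ) = e^(−3.12/1.317) = 0.09357; trapped volume = 540.0 × 0.09357 = 50.528 mL.
Additional alveolar pressure from trapping ≈ V_trapped / C = 50.528 / 60.0 = 0.8421 cmH2O.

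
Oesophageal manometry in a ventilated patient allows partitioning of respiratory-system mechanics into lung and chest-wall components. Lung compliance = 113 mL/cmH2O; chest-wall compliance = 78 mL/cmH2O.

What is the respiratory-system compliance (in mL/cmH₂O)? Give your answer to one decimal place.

Lung and chest wall are elastances in series: 1/Crs = 1/CL + 1/Ccw.
1/Crs = 1/113 + 1/78 = 0.02167.
Crs = 46.147 mL/cmH2O.

46.1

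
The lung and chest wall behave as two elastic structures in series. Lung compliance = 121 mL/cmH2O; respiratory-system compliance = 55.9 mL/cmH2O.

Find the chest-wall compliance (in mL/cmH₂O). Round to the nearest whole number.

104

1/Ccw = 1/Crs − 1/CL.
1/Ccw = 1/55.9 − 1/121 = 0.009625.
Ccw = 103.9 mL/cmH2O.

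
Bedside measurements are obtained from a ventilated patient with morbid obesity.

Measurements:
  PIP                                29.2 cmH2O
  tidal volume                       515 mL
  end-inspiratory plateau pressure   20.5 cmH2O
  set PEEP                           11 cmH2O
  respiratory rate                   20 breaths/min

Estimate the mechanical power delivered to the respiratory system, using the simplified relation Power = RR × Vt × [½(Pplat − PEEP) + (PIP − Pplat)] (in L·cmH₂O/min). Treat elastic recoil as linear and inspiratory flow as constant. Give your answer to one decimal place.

138.5

Per-breath work = Vt × [½(Pplat−PEEP) + (PIP−Pplat)] = 0.515 × [0.5×9.5 + 8.7] = 0.515 × 13.45 = 6.927 L·cmH2O.
Power = 20 × 6.927 = 138.54 L·cmH2O/min.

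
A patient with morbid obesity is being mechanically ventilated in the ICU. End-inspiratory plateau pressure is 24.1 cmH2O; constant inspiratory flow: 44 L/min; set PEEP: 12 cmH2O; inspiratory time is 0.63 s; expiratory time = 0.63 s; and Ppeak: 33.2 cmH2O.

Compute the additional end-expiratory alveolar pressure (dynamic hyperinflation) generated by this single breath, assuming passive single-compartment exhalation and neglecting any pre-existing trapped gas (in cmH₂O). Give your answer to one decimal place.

Flow: 44 L/min ÷ 60 = 0.7333 L/s.
Vt = flow × Ti = 0.7333 L/s × 0.63 s × 1000 mL/L = 461.98 mL.
R = (PIP − Pplat)/V̇ = (33.2 − 24.1) / 0.7333 = 9.1/0.7333 = 12.41 cmH2O·s/L.
C = Vt/(Pplat − PEEP) = 461.98 / (24.1 − 12) = 461.98/12.1 = 38.18 mL/cmH2O.
τ = R × C = 12.41 × 0.03818 L/cmH2O = 0.4738 s.
Fraction remaining = e^(−Te/τ) = e^(−0.63/0.4738) = 0.2646; trapped volume = 461.98 × 0.2646 = 122.24 mL.
Additional alveolar pressure from trapping ≈ V_trapped / C = 122.24 / 38.18 = 3.202 cmH2O.

3.2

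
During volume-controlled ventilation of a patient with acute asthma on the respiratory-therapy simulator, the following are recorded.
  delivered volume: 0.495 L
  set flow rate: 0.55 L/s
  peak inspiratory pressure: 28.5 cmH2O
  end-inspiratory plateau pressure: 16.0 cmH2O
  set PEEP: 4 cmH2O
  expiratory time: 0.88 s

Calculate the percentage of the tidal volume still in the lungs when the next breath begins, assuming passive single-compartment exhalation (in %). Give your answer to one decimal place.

39.1

R = (PIP − Pplat)/V̇ = (28.5 − 16.0) / 0.55 = 12.5/0.55 = 22.727 cmH2O·s/L.
C = Vt/(Pplat − PEEP) = 495.0 / (16.0 − 4) = 495.0/12.0 = 41.25 mL/cmH2O.
τ = R × C = 22.727 × 0.04125 L/cmH2O = 0.9375 s.
Fraction remaining at end-expiration = e^(−Te/τ) = e^(−0.88/0.9375) = 0.3911 → 39.11%.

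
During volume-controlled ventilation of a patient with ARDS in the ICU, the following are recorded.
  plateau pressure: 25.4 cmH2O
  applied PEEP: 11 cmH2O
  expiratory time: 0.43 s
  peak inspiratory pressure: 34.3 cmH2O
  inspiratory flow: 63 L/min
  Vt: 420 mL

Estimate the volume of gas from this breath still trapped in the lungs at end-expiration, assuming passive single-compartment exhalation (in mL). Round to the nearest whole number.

Flow: 63 L/min ÷ 60 = 1.05 L/s.
R = (PIP − Pplat)/V̇ = (34.3 − 25.4) / 1.05 = 8.9/1.05 = 8.476 cmH2O·s/L.
C = Vt/(Pplat − PEEP) = 420.0 / (25.4 − 11) = 420.0/14.4 = 29.167 mL/cmH2O.
τ = R × C = 8.476 × 0.02917 L/cmH2O = 0.2472 s.
Fraction remaining = e^(−Te/τ) = e^(−0.43/0.2472) = 0.1756.
Trapped volume = 420.0 × 0.1756 = 73.752 mL.

74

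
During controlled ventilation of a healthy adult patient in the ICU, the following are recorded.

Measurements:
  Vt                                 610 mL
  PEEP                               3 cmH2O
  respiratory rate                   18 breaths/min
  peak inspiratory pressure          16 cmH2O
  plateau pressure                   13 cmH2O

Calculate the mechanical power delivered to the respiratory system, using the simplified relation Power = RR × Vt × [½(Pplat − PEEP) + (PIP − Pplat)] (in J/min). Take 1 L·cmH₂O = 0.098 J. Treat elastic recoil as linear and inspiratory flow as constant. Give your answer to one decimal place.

8.6

Per-breath work = Vt × [½(Pplat−PEEP) + (PIP−Pplat)] = 0.610 × [0.5×10.0 + 3.0] = 0.610 × 8.0 = 4.88 L·cmH2O.
Power = 18 × 4.88 = 87.84 L·cmH2O/min.
× 0.098 J/(L·cmH2O) → 8.608 J/min.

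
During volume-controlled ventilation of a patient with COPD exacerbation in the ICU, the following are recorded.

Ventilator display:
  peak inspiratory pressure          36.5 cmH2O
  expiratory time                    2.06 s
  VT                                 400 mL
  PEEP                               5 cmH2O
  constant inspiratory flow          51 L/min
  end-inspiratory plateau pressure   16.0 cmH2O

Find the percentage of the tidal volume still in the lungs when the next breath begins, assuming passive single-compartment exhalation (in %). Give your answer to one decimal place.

9.5

Flow: 51 L/min ÷ 60 = 0.85 L/s.
R = (PIP − Pplat)/V̇ = (36.5 − 16.0) / 0.85 = 20.5/0.85 = 24.118 cmH2O·s/L.
C = Vt/(Pplat − PEEP) = 400.0 / (16.0 − 5) = 400.0/11.0 = 36.364 mL/cmH2O.
τ = R × C = 24.118 × 0.03636 L/cmH2O = 0.8769 s.
Fraction remaining at end-expiration = e^(−Te/τ) = e^(−2.06/0.8769) = 0.09545 → 9.545%.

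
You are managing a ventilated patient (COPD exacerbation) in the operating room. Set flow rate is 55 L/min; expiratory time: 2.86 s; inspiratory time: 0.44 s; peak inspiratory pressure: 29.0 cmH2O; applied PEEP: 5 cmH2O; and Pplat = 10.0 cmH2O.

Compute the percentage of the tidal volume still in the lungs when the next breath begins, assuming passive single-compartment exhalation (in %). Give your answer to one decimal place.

Flow: 55 L/min ÷ 60 = 0.9167 L/s.
Vt = flow × Ti = 0.9167 L/s × 0.44 s × 1000 mL/L = 403.35 mL.
R = (PIP − Pplat)/V̇ = (29.0 − 10.0) / 0.9167 = 19.0/0.9167 = 20.727 cmH2O·s/L.
C = Vt/(Pplat − PEEP) = 403.35 / (10.0 − 5) = 403.35/5.0 = 80.67 mL/cmH2O.
τ = R × C = 20.727 × 0.08067 L/cmH2O = 1.672 s.
Fraction remaining at end-expiration = e^(−Te/τ) = e^(−2.86/1.672) = 0.1808 → 18.08%.

18.1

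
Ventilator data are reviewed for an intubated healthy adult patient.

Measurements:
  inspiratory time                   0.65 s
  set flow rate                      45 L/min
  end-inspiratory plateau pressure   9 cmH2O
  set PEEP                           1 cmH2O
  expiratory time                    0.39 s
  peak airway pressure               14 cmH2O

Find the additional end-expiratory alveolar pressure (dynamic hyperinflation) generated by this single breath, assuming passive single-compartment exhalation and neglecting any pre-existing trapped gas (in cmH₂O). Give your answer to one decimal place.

3.1

Flow: 45 L/min ÷ 60 = 0.75 L/s.
Vt = flow × Ti = 0.75 L/s × 0.65 s × 1000 mL/L = 487.5 mL.
R = (PIP − Pplat)/V̇ = (14 − 9) / 0.75 = 5.0/0.75 = 6.667 cmH2O·s/L.
C = Vt/(Pplat − PEEP) = 487.5 / (9 − 1) = 487.5/8.0 = 60.938 mL/cmH2O.
τ = R × C = 6.667 × 0.06094 L/cmH2O = 0.4063 s.
Fraction remaining = e^(−Te/τ) = e^(−0.39/0.4063) = 0.3829; trapped volume = 487.5 × 0.3829 = 186.66 mL.
Additional alveolar pressure from trapping ≈ V_trapped / C = 186.66 / 60.938 = 3.063 cmH2O.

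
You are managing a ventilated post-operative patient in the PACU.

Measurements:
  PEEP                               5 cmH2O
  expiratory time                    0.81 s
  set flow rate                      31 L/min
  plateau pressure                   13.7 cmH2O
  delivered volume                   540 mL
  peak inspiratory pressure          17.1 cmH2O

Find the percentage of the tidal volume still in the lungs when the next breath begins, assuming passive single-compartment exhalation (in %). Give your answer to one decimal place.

Flow: 31 L/min ÷ 60 = 0.5167 L/s.
R = (PIP − Pplat)/V̇ = (17.1 − 13.7) / 0.5167 = 3.4/0.5167 = 6.58 cmH2O·s/L.
C = Vt/(Pplat − PEEP) = 540.0 / (13.7 − 5) = 540.0/8.7 = 62.069 mL/cmH2O.
τ = R × C = 6.58 × 0.06207 L/cmH2O = 0.4084 s.
Fraction remaining at end-expiration = e^(−Te/τ) = e^(−0.81/0.4084) = 0.1376 → 13.76%.

13.8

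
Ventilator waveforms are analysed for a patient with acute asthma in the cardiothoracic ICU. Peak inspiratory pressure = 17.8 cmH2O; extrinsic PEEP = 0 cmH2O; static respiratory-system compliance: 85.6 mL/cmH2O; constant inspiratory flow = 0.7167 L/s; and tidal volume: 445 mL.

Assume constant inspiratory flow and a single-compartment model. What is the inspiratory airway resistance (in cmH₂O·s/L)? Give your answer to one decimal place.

17.6

Equation of motion (constant flow): PIP = Vt/C + R·V̇ + PEEP.
R·V̇ = PIP − Vt/C − PEEP = 17.8 − 445/85.6 − 0 = 17.8 − 5.199 − 0 = 12.601 cmH2O.
R = 12.601 / 0.7167 = 17.582 cmH2O·s/L.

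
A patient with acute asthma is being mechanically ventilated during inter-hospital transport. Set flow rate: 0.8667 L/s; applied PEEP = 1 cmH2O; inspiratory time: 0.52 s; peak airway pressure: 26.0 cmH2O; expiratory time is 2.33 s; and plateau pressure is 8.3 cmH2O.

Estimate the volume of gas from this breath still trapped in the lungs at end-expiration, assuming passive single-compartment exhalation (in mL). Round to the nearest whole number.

Vt = flow × Ti = 0.8667 L/s × 0.52 s × 1000 mL/L = 450.68 mL.
R = (PIP − Pplat)/V̇ = (26.0 − 8.3) / 0.8667 = 17.7/0.8667 = 20.422 cmH2O·s/L.
C = Vt/(Pplat − PEEP) = 450.68 / (8.3 − 1) = 450.68/7.3 = 61.737 mL/cmH2O.
τ = R × C = 20.422 × 0.06174 L/cmH2O = 1.261 s.
Fraction remaining = e^(−Te/τ) = e^(−2.33/1.261) = 0.1576.
Trapped volume = 450.68 × 0.1576 = 71.027 mL.

71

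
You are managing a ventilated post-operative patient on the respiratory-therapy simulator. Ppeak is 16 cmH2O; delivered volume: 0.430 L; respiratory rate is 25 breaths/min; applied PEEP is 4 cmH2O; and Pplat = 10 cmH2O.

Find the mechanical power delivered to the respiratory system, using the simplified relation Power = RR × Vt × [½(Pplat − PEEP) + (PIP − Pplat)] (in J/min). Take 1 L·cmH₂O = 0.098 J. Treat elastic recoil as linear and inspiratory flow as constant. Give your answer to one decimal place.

Per-breath work = Vt × [½(Pplat−PEEP) + (PIP−Pplat)] = 0.430 × [0.5×6.0 + 6.0] = 0.430 × 9.0 = 3.87 L·cmH2O.
Power = 25 × 3.87 = 96.75 L·cmH2O/min.
× 0.098 J/(L·cmH2O) → 9.482 J/min.

9.5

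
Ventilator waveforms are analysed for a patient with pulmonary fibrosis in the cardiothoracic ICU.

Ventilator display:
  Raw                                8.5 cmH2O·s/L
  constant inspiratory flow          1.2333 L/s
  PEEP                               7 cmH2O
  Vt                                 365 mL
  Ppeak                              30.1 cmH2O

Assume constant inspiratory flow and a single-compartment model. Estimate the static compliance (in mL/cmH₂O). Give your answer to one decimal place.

Equation of motion (constant flow): PIP = Vt/C + R·V̇ + PEEP.
Vt/C = PIP − R·V̇ − PEEP = 30.1 − 8.5×1.2333 − 7 = 30.1 − 10.483 − 7 = 12.617 cmH2O.
C = Vt / 12.617 = 365 / 12.617 = 28.929 mL/cmH2O.

28.9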